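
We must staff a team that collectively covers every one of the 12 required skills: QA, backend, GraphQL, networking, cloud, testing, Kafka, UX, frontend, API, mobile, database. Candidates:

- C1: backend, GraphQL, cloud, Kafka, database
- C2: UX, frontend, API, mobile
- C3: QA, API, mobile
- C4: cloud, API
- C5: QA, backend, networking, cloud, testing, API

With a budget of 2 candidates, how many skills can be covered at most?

Choosing C1, C2 covers {backend, GraphQL, cloud, Kafka, UX, frontend, API, mobile, database} — 9 skills.
No choice of 2 candidates does better; here QA, networking, testing are left uncovered.

9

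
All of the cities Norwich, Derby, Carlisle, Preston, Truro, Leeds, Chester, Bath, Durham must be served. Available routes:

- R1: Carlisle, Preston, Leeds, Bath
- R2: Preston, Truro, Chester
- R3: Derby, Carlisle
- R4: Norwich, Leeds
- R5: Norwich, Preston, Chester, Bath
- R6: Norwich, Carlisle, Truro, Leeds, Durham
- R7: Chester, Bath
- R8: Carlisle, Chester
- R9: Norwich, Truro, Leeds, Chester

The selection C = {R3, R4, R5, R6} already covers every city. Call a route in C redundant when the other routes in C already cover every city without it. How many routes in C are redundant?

Drop R3: Derby uncovered — not redundant.
Drop R4: the rest still cover every city — redundant.
Drop R5: Preston, Chester, Bath uncovered — not redundant.
Drop R6: Truro, Durham uncovered — not redundant.
1 redundant: R4.

1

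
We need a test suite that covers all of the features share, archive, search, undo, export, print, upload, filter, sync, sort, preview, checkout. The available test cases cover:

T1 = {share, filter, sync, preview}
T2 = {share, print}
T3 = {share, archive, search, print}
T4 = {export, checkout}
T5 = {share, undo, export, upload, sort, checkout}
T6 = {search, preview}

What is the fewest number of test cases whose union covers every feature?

3

T1, T3, T5 together cover {share, archive, search, undo, export, print, upload, filter, sync, sort, preview, checkout} — every feature.
No 2 of the 6 test cases cover everything (all 15 pairs fall short), so 3 is minimum.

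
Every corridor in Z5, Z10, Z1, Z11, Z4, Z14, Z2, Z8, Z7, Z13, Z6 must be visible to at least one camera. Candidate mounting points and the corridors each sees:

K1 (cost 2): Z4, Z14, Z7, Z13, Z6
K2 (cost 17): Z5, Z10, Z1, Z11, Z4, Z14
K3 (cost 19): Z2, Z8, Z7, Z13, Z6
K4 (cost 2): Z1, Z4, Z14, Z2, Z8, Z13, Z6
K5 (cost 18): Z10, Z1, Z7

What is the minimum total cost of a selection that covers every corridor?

21

K1, K2, K4 cover every corridor at cost 2 + 17 + 2 = 21.
Any cover uses at least 2 camera mounts; among all covering selections none totals below 21.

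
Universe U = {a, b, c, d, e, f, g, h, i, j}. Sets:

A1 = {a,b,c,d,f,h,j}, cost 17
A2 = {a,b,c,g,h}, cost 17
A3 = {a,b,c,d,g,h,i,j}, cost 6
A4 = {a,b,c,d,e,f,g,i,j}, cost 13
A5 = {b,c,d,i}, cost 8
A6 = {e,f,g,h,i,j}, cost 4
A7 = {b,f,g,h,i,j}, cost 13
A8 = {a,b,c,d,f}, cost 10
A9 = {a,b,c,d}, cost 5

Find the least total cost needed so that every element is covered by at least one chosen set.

A6, A9 cover every element at cost 4 + 5 = 9.
Any cover uses at least 2 sets; among all covering selections none totals below 9.

9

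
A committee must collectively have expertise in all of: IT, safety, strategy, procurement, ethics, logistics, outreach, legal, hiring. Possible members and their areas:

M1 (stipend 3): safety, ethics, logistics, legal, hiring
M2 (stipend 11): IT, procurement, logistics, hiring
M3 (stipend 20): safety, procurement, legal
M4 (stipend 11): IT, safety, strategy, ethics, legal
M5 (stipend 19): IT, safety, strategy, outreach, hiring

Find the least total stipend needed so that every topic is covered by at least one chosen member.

M1, M2, M5 cover every topic at stipend 3 + 11 + 19 = 33.
Any cover uses at least 3 members; among all covering selections none totals below 33.

33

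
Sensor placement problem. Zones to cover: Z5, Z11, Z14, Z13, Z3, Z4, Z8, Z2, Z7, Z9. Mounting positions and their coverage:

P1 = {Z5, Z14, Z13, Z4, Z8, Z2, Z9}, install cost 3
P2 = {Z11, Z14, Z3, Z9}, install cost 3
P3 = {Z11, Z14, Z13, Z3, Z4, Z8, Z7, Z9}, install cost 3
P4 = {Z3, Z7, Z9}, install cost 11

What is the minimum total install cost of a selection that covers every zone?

6

P1, P3 cover every zone at install cost 3 + 3 = 6.
Any cover uses at least 2 sensor positions; among all covering selections none totals below 6.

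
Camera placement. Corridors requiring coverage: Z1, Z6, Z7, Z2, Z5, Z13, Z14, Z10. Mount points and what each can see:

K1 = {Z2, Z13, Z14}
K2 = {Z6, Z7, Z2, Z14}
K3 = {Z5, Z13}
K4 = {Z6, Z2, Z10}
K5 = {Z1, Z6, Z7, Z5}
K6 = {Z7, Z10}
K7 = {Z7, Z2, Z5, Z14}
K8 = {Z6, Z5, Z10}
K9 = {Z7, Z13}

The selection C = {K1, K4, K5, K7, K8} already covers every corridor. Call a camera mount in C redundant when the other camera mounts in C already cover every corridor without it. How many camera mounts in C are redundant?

Drop K1: Z13 uncovered — not redundant.
Drop K4: the rest still cover every corridor — redundant.
Drop K5: Z1 uncovered — not redundant.
Drop K7: the rest still cover every corridor — redundant.
Drop K8: the rest still cover every corridor — redundant.
3 redundant: K4, K7, K8.

3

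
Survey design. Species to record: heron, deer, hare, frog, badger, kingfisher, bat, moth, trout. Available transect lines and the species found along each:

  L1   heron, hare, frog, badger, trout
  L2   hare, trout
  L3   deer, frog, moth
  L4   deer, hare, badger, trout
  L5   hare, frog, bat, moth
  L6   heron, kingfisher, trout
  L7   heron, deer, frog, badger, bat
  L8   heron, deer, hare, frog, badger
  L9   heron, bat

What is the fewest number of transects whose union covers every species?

L4, L5, L6 together cover {heron, deer, hare, frog, badger, kingfisher, bat, moth, trout} — every species.
No 2 of the 9 transects cover everything (all 36 pairs fall short), so 3 is minimum.
Greedy (largest uncovered first) would take L1, L3, L5, L6 — 4 transects — but 3 suffice.

3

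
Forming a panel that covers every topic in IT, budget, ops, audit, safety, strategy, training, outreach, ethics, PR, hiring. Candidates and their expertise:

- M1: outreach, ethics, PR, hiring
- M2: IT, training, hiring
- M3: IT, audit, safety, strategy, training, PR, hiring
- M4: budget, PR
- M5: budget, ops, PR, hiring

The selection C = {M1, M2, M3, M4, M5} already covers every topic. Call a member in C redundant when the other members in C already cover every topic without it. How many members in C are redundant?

Drop M1: outreach, ethics uncovered — not redundant.
Drop M2: the rest still cover every topic — redundant.
Drop M3: audit, safety, strategy uncovered — not redundant.
Drop M4: the rest still cover every topic — redundant.
Drop M5: ops uncovered — not redundant.
2 redundant: M2, M4.

2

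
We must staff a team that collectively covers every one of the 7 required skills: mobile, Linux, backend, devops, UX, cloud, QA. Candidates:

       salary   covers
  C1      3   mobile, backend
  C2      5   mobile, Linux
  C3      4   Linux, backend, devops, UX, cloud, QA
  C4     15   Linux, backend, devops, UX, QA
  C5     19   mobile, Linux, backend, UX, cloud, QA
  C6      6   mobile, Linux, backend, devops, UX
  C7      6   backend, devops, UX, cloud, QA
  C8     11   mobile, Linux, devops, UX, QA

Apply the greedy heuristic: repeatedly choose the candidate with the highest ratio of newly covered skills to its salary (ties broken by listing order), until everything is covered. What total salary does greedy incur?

Pick 1: C3 adds 6 new (Linux, backend, devops, UX, cloud, QA) at salary 4 (ratio 6/4).
Pick 2: C1 adds 1 new (mobile) at salary 3 (ratio 1/3).
Greedy total salary: 4 + 3 = 7.

7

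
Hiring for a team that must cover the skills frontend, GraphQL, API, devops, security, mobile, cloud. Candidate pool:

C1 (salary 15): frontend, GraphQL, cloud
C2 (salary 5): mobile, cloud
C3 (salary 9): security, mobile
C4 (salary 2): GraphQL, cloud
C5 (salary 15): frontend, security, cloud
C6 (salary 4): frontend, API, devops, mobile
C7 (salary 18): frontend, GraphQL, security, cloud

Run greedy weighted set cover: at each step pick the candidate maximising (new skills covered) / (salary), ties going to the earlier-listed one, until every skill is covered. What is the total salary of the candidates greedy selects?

15

Pick 1: C4 adds 2 new (GraphQL, cloud) at salary 2 (ratio 2/2).
Pick 2: C6 adds 4 new (frontend, API, devops, mobile) at salary 4 (ratio 4/4).
Pick 3: C3 adds 1 new (security) at salary 9 (ratio 1/9).
Greedy total salary: 2 + 4 + 9 = 15.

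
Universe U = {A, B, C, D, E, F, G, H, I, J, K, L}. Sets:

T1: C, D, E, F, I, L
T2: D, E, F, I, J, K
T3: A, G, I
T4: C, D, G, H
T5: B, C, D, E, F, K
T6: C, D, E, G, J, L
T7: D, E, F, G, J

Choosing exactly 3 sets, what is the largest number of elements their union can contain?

11

Choosing T3, T5, T6 covers {A, B, C, D, E, F, G, I, J, K, L} — 11 elements.
No choice of 3 sets does better; here H is left uncovered.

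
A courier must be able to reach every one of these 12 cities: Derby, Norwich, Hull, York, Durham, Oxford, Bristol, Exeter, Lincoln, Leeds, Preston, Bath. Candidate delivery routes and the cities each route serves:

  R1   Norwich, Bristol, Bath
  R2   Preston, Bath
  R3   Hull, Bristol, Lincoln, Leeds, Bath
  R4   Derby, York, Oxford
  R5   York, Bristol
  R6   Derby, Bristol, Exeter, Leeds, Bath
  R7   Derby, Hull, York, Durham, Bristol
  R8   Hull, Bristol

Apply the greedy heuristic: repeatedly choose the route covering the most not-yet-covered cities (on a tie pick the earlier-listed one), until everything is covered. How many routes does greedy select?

Pick 1: R3 covers 5 new cities (Hull, Bristol, Lincoln, Leeds, Bath).
Pick 2: R4 covers 3 new cities (Derby, York, Oxford).
Pick 3: R1 covers 1 new cities (Norwich).
Pick 4: R2 covers 1 new cities (Preston).
Pick 5: R6 covers 1 new cities (Exeter).
Pick 6: R7 covers 1 new cities (Durham).
Greedy uses 6 routes.

6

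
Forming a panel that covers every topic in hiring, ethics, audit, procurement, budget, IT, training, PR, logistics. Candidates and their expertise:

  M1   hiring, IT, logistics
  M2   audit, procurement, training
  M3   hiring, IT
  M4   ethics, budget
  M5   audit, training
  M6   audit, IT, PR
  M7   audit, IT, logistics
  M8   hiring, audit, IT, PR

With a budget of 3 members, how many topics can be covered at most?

Choosing M1, M2, M4 covers {hiring, ethics, audit, procurement, budget, IT, training, logistics} — 8 topics.
No choice of 3 members does better; here PR is left uncovered.

8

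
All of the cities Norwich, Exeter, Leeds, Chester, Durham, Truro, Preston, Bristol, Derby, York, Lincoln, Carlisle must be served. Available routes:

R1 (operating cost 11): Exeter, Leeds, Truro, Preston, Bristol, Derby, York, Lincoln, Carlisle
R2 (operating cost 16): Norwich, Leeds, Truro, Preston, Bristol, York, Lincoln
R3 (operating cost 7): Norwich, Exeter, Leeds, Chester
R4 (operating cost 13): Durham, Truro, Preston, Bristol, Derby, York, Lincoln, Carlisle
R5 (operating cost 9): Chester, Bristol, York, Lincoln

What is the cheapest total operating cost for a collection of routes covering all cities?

20

R3, R4 cover every city at operating cost 7 + 13 = 20.
Any cover uses at least 2 routes; among all covering selections none totals below 20.
Greedy by coverage-per-operating cost would pick R1, R3, R4 for 31 — worse than the optimum 20.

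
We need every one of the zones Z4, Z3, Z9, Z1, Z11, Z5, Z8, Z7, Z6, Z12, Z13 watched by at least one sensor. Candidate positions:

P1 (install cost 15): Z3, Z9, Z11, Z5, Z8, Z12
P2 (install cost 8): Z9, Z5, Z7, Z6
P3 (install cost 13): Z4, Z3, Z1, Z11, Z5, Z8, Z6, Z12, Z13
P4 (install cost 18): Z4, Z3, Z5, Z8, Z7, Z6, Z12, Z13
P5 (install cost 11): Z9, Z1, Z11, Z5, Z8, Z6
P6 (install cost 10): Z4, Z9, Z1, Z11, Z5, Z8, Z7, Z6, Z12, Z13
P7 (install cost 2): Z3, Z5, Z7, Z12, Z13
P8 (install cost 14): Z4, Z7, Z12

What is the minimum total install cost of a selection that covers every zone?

12

P6, P7 cover every zone at install cost 10 + 2 = 12.
Any cover uses at least 2 sensor positions; among all covering selections none totals below 12.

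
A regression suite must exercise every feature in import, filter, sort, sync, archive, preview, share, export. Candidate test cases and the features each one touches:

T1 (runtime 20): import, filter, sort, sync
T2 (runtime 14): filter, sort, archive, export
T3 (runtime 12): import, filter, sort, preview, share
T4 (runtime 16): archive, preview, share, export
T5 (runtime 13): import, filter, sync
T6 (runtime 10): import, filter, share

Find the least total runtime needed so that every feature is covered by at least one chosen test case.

36

T1, T4 cover every feature at runtime 20 + 16 = 36.
Any cover uses at least 2 test cases; among all covering selections none totals below 36.
Greedy by coverage-per-runtime would pick T3, T2, T5 for 39 — worse than the optimum 36.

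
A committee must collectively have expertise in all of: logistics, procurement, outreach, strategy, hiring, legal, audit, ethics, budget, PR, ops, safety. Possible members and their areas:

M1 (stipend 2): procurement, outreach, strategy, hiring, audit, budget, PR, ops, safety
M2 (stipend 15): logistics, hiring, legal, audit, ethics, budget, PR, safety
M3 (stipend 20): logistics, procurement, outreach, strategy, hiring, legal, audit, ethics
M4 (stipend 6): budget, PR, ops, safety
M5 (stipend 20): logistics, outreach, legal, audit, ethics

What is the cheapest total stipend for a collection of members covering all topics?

17

M1, M2 cover every topic at stipend 2 + 15 = 17.
Any cover uses at least 2 members; among all covering selections none totals below 17.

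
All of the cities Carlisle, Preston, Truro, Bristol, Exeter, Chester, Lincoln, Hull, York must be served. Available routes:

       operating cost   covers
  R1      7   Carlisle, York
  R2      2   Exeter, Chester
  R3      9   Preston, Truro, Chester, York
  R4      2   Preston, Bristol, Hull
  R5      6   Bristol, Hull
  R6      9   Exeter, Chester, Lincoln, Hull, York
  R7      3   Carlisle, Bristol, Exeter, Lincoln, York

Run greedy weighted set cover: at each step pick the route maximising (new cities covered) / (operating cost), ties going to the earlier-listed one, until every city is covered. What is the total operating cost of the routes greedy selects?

Pick 1: R7 adds 5 new (Carlisle, Bristol, Exeter, Lincoln, York) at operating cost 3 (ratio 5/3).
Pick 2: R4 adds 2 new (Preston, Hull) at operating cost 2 (ratio 2/2).
Pick 3: R2 adds 1 new (Chester) at operating cost 2 (ratio 1/2).
Pick 4: R3 adds 1 new (Truro) at operating cost 9 (ratio 1/9).
Greedy total operating cost: 3 + 2 + 2 + 9 = 16. (The true optimum is 14, so greedy overshoots here.)

16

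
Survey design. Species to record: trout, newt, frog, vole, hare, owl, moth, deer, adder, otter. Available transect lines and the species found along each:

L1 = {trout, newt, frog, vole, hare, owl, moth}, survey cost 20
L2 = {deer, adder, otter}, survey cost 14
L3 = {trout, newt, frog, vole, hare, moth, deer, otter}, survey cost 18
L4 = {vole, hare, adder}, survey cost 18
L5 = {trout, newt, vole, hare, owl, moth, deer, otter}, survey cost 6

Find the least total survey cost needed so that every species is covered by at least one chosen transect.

34

L1, L2 cover every species at survey cost 20 + 14 = 34.
Any cover uses at least 2 transects; among all covering selections none totals below 34.
Greedy by coverage-per-survey cost would pick L5, L2, L3 for 38 — worse than the optimum 34.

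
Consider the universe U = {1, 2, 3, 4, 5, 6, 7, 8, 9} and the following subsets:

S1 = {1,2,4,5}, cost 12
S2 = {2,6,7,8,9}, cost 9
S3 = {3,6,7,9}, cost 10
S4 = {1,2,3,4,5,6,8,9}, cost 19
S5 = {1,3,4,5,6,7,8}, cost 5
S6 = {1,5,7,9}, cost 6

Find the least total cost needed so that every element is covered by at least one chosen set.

S2, S5 cover every element at cost 9 + 5 = 14.
Any cover uses at least 2 sets; among all covering selections none totals below 14.

14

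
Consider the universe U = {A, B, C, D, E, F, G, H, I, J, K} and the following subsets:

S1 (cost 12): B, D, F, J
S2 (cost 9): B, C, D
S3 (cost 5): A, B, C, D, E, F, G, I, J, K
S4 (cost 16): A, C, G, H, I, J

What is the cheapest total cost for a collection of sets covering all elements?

S3, S4 cover every element at cost 5 + 16 = 21.
Any cover uses at least 2 sets; among all covering selections none totals below 21.

21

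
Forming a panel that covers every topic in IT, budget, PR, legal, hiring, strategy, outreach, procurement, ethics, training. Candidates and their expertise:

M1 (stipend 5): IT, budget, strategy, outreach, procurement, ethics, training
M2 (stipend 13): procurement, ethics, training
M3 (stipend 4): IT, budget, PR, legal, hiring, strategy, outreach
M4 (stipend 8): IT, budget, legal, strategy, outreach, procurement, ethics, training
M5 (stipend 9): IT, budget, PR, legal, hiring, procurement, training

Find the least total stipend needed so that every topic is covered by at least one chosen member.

9

M1, M3 cover every topic at stipend 5 + 4 = 9.
Any cover uses at least 2 members; among all covering selections none totals below 9.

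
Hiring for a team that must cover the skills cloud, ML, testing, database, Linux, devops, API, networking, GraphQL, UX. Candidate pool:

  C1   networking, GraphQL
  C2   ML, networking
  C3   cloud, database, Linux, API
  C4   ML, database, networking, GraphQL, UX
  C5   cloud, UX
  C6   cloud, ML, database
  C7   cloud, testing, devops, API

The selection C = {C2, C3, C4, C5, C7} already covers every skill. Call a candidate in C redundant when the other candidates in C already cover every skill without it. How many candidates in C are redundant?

Drop C2: the rest still cover every skill — redundant.
Drop C3: Linux uncovered — not redundant.
Drop C4: GraphQL uncovered — not redundant.
Drop C5: the rest still cover every skill — redundant.
Drop C7: testing, devops uncovered — not redundant.
2 redundant: C2, C5.

2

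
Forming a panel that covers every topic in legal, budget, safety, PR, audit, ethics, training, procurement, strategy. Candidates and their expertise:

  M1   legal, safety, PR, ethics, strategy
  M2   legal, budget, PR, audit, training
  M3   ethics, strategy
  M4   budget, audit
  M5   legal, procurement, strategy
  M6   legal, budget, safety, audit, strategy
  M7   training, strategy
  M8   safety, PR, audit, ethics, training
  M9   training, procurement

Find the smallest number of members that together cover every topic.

M1, M2, M5 together cover {legal, budget, safety, PR, audit, ethics, training, procurement, strategy} — every topic.
No 2 of the 9 members cover everything (all 36 pairs fall short), so 3 is minimum.

3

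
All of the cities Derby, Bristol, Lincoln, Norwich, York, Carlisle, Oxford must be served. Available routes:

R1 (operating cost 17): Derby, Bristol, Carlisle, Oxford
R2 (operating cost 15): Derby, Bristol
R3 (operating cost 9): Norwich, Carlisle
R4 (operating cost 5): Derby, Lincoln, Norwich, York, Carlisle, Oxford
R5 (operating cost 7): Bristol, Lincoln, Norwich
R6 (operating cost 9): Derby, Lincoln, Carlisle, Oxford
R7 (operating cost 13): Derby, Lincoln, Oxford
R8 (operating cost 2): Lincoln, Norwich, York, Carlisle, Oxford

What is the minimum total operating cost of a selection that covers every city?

R4, R5 cover every city at operating cost 5 + 7 = 12.
Any cover uses at least 2 routes; among all covering selections none totals below 12.

12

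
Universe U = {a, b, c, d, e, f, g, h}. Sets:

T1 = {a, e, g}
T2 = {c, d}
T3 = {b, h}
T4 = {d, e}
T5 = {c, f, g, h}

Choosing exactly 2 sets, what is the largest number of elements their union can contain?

Choosing T1, T5 covers {a, c, e, f, g, h} — 6 elements.
No choice of 2 sets does better; here b, d are left uncovered.

6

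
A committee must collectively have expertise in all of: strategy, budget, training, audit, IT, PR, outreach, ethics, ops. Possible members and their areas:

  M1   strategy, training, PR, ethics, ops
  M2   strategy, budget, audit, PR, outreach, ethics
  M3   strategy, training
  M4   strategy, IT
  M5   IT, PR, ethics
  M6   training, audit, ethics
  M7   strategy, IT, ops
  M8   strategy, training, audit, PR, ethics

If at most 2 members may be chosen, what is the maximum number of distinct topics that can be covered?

8

Choosing M1, M2 covers {strategy, budget, training, audit, PR, outreach, ethics, ops} — 8 topics.
No choice of 2 members does better; here IT is left uncovered.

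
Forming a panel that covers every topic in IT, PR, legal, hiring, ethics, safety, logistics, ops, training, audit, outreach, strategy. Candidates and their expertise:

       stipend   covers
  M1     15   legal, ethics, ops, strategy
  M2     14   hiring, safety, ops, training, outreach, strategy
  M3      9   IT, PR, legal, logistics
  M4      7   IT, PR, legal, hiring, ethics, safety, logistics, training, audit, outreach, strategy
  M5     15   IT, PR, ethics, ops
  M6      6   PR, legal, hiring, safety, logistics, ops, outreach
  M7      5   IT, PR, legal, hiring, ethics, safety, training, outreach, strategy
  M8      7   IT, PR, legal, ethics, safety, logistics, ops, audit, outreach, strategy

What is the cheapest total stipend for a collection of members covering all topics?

M7, M8 cover every topic at stipend 5 + 7 = 12.
Any cover uses at least 2 members; among all covering selections none totals below 12.

12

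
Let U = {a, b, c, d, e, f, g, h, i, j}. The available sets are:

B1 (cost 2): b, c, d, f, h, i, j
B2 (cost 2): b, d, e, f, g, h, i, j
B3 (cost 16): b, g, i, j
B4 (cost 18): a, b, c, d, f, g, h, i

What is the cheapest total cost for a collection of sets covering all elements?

20

B2, B4 cover every element at cost 2 + 18 = 20.
Any cover uses at least 2 sets; among all covering selections none totals below 20.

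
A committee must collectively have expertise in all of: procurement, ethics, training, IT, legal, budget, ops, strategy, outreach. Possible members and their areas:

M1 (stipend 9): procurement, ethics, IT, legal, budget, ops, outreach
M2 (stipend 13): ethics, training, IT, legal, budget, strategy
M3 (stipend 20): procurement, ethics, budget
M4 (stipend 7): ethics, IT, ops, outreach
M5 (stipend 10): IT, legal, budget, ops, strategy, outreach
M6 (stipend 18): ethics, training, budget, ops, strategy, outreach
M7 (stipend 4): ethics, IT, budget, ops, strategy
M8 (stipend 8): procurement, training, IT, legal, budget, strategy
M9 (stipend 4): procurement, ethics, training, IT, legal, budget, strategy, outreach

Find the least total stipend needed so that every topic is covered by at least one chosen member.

8

M7, M9 cover every topic at stipend 4 + 4 = 8.
Any cover uses at least 2 members; among all covering selections none totals below 8.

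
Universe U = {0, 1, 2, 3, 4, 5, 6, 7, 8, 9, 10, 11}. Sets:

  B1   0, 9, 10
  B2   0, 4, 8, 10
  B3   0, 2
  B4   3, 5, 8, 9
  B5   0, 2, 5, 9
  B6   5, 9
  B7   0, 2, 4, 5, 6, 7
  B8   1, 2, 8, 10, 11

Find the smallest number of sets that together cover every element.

B4, B7, B8 together cover {0, 1, 2, 3, 4, 5, 6, 7, 8, 9, 10, 11} — every element.
No 2 of the 8 sets cover everything (all 28 pairs fall short), so 3 is minimum.

3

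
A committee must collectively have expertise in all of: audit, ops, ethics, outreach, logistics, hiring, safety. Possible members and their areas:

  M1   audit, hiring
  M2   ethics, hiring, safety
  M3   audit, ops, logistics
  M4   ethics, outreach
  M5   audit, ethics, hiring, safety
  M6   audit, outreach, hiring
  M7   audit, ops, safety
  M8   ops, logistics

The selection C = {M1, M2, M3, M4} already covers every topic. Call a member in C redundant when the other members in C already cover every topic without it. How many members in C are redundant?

1

Drop M1: the rest still cover every topic — redundant.
Drop M2: safety uncovered — not redundant.
Drop M3: ops, logistics uncovered — not redundant.
Drop M4: outreach uncovered — not redundant.
1 redundant: M1.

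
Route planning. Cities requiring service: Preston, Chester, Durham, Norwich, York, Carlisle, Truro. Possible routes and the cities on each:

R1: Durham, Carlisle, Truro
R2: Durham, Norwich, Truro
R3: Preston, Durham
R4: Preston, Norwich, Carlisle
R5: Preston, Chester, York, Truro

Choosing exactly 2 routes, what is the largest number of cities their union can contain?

Choosing R1, R5 covers {Preston, Chester, Durham, York, Carlisle, Truro} — 6 cities.
No choice of 2 routes does better; here Norwich is left uncovered.

6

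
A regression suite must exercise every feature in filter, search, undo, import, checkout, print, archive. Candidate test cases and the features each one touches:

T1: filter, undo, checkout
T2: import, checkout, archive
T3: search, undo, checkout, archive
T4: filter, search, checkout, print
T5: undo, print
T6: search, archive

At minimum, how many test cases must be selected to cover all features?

T1, T2, T4 together cover {filter, search, undo, import, checkout, print, archive} — every feature.
No 2 of the 6 test cases cover everything (all 15 pairs fall short), so 3 is minimum.

3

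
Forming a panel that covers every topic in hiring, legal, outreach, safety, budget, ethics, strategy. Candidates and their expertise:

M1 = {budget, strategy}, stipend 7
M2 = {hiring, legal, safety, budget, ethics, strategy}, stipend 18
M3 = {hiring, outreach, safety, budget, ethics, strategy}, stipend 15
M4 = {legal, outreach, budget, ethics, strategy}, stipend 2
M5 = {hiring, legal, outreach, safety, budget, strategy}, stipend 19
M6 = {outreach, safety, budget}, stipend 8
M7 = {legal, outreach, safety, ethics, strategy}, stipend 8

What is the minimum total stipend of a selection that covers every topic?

17

M3, M4 cover every topic at stipend 15 + 2 = 17.
Any cover uses at least 2 members; among all covering selections none totals below 17.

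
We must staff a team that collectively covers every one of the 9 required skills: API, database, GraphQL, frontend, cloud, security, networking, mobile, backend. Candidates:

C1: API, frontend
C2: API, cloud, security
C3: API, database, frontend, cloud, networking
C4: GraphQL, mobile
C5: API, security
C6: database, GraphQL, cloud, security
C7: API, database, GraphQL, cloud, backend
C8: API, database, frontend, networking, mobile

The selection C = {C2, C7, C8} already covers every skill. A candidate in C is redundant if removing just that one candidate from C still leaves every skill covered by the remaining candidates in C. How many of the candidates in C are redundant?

0

Drop C2: security uncovered — not redundant.
Drop C7: GraphQL, backend uncovered — not redundant.
Drop C8: frontend, networking, mobile uncovered — not redundant.
None of the candidates in C is redundant.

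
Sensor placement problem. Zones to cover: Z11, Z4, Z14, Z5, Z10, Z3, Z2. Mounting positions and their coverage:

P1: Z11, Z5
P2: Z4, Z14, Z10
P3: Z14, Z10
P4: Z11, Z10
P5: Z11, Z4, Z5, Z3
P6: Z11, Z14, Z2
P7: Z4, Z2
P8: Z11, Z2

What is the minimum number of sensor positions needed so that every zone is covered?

3

P2, P5, P6 together cover {Z11, Z4, Z14, Z5, Z10, Z3, Z2} — every zone.
No 2 of the 8 sensor positions cover everything (all 28 pairs fall short), so 3 is minimum.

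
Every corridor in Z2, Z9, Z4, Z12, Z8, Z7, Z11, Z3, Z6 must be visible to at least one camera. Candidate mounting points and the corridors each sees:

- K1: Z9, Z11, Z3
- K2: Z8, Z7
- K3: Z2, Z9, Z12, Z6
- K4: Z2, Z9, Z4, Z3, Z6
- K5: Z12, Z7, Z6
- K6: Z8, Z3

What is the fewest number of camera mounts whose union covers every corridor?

K1, K2, K3, K4 together cover {Z2, Z9, Z4, Z12, Z8, Z7, Z11, Z3, Z6} — every corridor.
No 3 of the 6 camera mounts cover everything (all 20 triples fall short), so 4 is minimum.

4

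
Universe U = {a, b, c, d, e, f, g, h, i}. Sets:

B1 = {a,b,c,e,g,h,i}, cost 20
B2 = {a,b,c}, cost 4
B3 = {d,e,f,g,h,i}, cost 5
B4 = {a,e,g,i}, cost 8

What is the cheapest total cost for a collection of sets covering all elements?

9

B2, B3 cover every element at cost 4 + 5 = 9.
Any cover uses at least 2 sets; among all covering selections none totals below 9.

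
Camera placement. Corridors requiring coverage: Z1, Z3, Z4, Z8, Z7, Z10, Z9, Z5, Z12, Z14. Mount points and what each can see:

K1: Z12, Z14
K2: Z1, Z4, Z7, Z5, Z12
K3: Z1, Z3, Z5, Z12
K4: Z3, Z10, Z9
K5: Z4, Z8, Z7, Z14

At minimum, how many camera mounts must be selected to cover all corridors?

K2, K4, K5 together cover {Z1, Z3, Z4, Z8, Z7, Z10, Z9, Z5, Z12, Z14} — every corridor.
No 2 of the 5 camera mounts cover everything (all 10 pairs fall short), so 3 is minimum.

3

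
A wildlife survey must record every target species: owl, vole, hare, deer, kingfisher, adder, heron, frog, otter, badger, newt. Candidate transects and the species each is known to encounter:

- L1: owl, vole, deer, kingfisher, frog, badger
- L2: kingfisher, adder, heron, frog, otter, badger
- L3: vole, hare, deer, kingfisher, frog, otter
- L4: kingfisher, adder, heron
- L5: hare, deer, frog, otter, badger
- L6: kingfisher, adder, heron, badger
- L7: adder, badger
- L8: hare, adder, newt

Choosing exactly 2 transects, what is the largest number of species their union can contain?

Choosing L1, L2 covers {owl, vole, deer, kingfisher, adder, heron, frog, otter, badger} — 9 species.
No choice of 2 transects does better; here hare, newt are left uncovered.

9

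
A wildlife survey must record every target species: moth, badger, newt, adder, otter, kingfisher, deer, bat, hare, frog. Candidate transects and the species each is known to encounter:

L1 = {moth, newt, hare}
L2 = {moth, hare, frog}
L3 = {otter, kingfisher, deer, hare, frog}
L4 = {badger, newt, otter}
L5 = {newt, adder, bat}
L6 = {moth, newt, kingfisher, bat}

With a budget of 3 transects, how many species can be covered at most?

9

Choosing L1, L3, L5 covers {moth, newt, adder, otter, kingfisher, deer, bat, hare, frog} — 9 species.
No choice of 3 transects does better; here badger is left uncovered.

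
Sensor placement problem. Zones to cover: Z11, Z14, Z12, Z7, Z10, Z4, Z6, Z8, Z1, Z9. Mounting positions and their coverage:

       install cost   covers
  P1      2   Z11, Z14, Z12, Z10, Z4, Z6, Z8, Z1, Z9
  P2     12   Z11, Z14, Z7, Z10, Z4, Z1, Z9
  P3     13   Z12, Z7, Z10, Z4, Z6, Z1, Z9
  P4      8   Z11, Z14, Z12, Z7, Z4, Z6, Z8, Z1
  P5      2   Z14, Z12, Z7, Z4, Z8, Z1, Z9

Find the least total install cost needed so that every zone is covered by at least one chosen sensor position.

4

P1, P5 cover every zone at install cost 2 + 2 = 4.
Any cover uses at least 2 sensor positions; among all covering selections none totals below 4.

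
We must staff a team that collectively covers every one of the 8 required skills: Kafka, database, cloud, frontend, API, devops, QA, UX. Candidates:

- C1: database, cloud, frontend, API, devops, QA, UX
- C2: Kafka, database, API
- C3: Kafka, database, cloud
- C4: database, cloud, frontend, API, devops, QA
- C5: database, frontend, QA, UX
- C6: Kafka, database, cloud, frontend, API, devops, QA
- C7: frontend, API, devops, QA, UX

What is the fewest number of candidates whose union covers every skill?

C1, C2 together cover {Kafka, database, cloud, frontend, API, devops, QA, UX} — every skill.
No single candidate contains all 8 skills, so 2 is optimal.

2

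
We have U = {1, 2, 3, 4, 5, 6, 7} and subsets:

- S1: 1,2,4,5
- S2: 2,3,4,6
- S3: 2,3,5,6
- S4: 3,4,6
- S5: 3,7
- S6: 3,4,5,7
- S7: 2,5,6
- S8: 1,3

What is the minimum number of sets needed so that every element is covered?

S1, S2, S5 together cover {1, 2, 3, 4, 5, 6, 7} — every element.
No 2 of the 8 sets cover everything (all 28 pairs fall short), so 3 is minimum.

3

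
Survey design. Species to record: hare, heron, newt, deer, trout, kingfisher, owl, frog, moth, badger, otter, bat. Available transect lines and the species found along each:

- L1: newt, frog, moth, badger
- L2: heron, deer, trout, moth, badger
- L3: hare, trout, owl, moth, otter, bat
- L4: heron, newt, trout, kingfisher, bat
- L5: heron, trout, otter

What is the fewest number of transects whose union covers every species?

4

L1, L2, L3, L4 together cover {hare, heron, newt, deer, trout, kingfisher, owl, frog, moth, badger, otter, bat} — every species.
No 3 of the 5 transects cover everything (all 10 triples fall short), so 4 is minimum.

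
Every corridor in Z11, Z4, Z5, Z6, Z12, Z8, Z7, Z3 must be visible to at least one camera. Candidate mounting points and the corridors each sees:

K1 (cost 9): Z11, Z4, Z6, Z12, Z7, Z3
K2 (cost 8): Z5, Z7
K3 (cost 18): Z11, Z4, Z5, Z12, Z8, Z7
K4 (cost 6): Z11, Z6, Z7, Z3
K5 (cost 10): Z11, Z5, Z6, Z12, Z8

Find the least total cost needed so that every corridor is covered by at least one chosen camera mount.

K1, K5 cover every corridor at cost 9 + 10 = 19.
Any cover uses at least 2 camera mounts; among all covering selections none totals below 19.

19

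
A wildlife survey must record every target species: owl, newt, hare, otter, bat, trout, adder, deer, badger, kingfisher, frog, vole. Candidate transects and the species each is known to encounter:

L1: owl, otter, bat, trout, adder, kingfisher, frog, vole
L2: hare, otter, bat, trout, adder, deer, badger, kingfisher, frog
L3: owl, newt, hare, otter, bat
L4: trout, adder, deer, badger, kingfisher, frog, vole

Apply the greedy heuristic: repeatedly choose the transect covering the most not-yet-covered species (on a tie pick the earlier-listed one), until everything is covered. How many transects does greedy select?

3

Pick 1: L2 covers 9 new species (hare, otter, bat, trout, adder, deer, badger, kingfisher, frog).
Pick 2: L1 covers 2 new species (owl, vole).
Pick 3: L3 covers 1 new species (newt).
Greedy uses 3 transects. (The true minimum is 2.)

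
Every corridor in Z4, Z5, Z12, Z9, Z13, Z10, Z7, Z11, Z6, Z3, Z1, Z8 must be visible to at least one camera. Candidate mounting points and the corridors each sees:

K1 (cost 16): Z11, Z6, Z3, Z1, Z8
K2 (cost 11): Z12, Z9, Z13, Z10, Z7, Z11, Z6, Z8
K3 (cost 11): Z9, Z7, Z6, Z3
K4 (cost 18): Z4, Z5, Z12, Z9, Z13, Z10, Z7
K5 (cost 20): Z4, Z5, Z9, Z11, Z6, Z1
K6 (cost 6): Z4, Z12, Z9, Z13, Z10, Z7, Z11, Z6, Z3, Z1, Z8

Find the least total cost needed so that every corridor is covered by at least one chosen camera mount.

K4, K6 cover every corridor at cost 18 + 6 = 24.
Any cover uses at least 2 camera mounts; among all covering selections none totals below 24.

24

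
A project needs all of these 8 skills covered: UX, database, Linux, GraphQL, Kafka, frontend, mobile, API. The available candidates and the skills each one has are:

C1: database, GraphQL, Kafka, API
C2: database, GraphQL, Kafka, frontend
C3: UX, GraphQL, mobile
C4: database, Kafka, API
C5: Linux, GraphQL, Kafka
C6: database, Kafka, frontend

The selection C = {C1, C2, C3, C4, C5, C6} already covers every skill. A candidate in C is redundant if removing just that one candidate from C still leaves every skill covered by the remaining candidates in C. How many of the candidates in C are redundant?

4

Drop C1: the rest still cover every skill — redundant.
Drop C2: the rest still cover every skill — redundant.
Drop C3: UX, mobile uncovered — not redundant.
Drop C4: the rest still cover every skill — redundant.
Drop C5: Linux uncovered — not redundant.
Drop C6: the rest still cover every skill — redundant.
4 redundant: C1, C2, C4, C6.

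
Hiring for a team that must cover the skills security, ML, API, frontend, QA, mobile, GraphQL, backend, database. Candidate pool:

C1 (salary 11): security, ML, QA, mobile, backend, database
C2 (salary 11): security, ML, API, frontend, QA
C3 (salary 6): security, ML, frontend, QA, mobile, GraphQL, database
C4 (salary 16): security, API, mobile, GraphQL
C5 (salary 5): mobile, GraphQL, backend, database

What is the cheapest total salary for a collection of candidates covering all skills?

C2, C5 cover every skill at salary 11 + 5 = 16.
Any cover uses at least 2 candidates; among all covering selections none totals below 16.
Greedy by coverage-per-salary would pick C3, C5, C2 for 22 — worse than the optimum 16.

16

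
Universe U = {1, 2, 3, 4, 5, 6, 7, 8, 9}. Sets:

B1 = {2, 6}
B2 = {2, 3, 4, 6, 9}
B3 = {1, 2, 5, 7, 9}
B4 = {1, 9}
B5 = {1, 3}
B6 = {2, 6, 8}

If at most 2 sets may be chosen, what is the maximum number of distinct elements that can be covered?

8

Choosing B2, B3 covers {1, 2, 3, 4, 5, 6, 7, 9} — 8 elements.
No choice of 2 sets does better; here 8 is left uncovered.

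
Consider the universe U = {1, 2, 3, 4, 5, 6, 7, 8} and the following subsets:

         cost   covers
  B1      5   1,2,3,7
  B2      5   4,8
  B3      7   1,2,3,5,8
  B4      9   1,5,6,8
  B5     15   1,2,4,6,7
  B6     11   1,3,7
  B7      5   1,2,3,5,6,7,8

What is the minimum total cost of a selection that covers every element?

10

B2, B7 cover every element at cost 5 + 5 = 10.
Any cover uses at least 2 sets; among all covering selections none totals below 10.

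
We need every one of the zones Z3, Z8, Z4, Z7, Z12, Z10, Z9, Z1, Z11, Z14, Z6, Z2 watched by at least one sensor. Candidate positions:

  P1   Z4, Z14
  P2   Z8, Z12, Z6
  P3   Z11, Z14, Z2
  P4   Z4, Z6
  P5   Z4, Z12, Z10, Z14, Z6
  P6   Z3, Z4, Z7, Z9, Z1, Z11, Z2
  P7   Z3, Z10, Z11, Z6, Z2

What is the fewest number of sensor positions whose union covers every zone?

3

P2, P5, P6 together cover {Z3, Z8, Z4, Z7, Z12, Z10, Z9, Z1, Z11, Z14, Z6, Z2} — every zone.
No 2 of the 7 sensor positions cover everything (all 21 pairs fall short), so 3 is minimum.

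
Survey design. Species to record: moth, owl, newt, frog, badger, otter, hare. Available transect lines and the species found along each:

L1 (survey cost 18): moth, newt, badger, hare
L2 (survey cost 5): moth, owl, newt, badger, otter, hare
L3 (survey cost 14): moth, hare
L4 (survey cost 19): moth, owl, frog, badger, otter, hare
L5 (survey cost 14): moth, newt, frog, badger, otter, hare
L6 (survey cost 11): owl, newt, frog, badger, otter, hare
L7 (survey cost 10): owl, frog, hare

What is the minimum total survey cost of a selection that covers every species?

15

L2, L7 cover every species at survey cost 5 + 10 = 15.
Any cover uses at least 2 transects; among all covering selections none totals below 15.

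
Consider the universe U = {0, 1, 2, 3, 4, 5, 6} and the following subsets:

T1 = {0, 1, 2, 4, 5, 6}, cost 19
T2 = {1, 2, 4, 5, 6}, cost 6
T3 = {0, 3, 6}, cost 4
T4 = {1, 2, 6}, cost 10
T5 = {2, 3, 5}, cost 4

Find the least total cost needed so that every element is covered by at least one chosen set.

10

T2, T3 cover every element at cost 6 + 4 = 10.
Any cover uses at least 2 sets; among all covering selections none totals below 10.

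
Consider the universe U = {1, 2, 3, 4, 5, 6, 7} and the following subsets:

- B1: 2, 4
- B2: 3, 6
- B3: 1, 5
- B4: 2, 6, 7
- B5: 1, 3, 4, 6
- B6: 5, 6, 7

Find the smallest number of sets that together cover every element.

B1, B5, B6 together cover {1, 2, 3, 4, 5, 6, 7} — every element.
No 2 of the 6 sets cover everything (all 15 pairs fall short), so 3 is minimum.

3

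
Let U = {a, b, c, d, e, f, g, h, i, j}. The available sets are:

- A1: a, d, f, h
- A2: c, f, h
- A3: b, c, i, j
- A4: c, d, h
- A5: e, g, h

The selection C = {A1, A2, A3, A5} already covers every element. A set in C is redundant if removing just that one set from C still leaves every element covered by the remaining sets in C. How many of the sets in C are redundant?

1

Drop A1: a, d uncovered — not redundant.
Drop A2: the rest still cover every element — redundant.
Drop A3: b, i, j uncovered — not redundant.
Drop A5: e, g uncovered — not redundant.
1 redundant: A2.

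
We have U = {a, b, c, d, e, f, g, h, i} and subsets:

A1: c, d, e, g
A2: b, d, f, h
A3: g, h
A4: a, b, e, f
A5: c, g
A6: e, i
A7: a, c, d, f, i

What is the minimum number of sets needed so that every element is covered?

A1, A2, A7 together cover {a, b, c, d, e, f, g, h, i} — every element.
No 2 of the 7 sets cover everything (all 21 pairs fall short), so 3 is minimum.

3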